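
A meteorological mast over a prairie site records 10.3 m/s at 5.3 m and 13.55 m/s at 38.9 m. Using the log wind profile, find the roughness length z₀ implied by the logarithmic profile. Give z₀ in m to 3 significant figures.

Log law: V(z) ∝ ln(z/z₀). With r = V₁/V₂ = 10.3/13.55 = 0.76015,
r · ln(z₂/z₀) = ln(z₁/z₀) ⇒ ln z₀ = (ln z₁ − r·ln z₂)/(1 − r)
ln z₀ = (1.66771 − 0.76015×3.66099) / 0.23985 = -4.6495
z₀ = exp(-4.6495) = 0.009567 m

z₀ ≈ 0.00957 m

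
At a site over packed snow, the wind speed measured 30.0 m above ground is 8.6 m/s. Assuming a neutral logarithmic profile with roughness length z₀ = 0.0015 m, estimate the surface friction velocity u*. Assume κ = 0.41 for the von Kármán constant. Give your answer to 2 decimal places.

Log law: V(z) = (u*/κ) · ln(z/z₀) ⇒ u* = κ · V / ln(z/z₀)
u* = 0.41 × 8.6 / ln(30.0/0.0015) = 0.41 × 8.6 / 9.9035
   = 3.5260 / 9.9035 = 0.3560 m/s

u* ≈ 0.36 m/s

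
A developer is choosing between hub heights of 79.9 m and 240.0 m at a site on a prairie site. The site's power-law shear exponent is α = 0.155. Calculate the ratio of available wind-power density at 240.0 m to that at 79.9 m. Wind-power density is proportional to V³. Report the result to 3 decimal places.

1.668

Speed ratio: V_B/V_A = (z_B/z_A)^α = (240.0/79.9)^0.155 = (3.0038)^0.155 = 1.18587
Power-density ratio: P_B/P_A = (V_B/V_A)³ = (1.18587)³ = 1.66768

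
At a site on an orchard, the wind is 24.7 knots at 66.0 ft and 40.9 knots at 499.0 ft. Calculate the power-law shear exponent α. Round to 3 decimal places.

α ≈ 0.249

Power law: V₂/V₁ = (z₂/z₁)^α ⇒ α = ln(V₂/V₁) / ln(z₂/z₁)
α = ln(40.9/24.7) / ln(499.0/66.0) = ln(1.6559) / ln(7.5606)
  = 0.50433 / 2.02295 = 0.24930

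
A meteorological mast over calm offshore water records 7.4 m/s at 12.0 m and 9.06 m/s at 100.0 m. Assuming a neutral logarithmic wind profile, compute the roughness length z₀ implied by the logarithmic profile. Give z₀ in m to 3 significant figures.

Log law: V(z) ∝ ln(z/z₀). With r = V₁/V₂ = 7.4/9.06 = 0.81678,
r · ln(z₂/z₀) = ln(z₁/z₀) ⇒ ln z₀ = (ln z₁ − r·ln z₂)/(1 − r)
ln z₀ = (2.48491 − 0.81678×4.60517) / 0.18322 = -6.9669
z₀ = exp(-6.9669) = 0.0009426 m

z₀ ≈ 0.000943 m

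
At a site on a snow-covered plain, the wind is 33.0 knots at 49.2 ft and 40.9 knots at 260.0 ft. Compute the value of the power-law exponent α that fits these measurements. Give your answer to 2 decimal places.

Power law: V₂/V₁ = (z₂/z₁)^α ⇒ α = ln(V₂/V₁) / ln(z₂/z₁)
α = ln(40.9/33.0) / ln(260.0/49.2) = ln(1.2394) / ln(5.2846)
  = 0.21462 / 1.66479 = 0.12892

α ≈ 0.13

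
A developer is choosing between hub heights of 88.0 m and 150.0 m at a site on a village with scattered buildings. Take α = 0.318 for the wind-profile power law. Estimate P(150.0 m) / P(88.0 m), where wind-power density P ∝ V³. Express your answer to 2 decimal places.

1.66

Speed ratio: V_B/V_A = (z_B/z_A)^α = (150.0/88.0)^0.318 = (1.7045)^0.318 = 1.18482
Power-density ratio: P_B/P_A = (V_B/V_A)³ = (1.18482)³ = 1.66324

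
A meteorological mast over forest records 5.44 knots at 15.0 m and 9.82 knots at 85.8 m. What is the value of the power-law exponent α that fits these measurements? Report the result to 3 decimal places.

α ≈ 0.339

Power law: V₂/V₁ = (z₂/z₁)^α ⇒ α = ln(V₂/V₁) / ln(z₂/z₁)
α = ln(9.82/5.44) / ln(85.8/15.0) = ln(1.8051) / ln(5.7200)
  = 0.59064 / 1.74397 = 0.33868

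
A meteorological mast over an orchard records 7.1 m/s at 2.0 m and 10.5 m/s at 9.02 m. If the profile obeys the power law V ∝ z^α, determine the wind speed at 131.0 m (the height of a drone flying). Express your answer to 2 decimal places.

First find α: α = ln(V₂/V₁)/ln(z₂/z₁) = ln(10.5/7.1)/ln(9.02/2.0) = 0.39128/1.50630 = 0.2598
Extrapolate from 9.02 m to 131.0 m: V₃ = 10.5 × (131.0/9.02)^0.2598 = 10.5 × 2.0038 = 21.0402 m/s

21.04 m/s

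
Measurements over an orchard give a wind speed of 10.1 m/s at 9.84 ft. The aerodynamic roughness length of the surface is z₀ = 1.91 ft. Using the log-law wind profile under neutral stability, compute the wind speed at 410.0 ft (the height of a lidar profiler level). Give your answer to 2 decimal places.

Log law: V(z) ∝ ln(z/z₀), so V₂/V₁ = ln(z₂/z₀) / ln(z₁/z₀).
ln(410.0/1.91) = 5.3691, ln(9.84/1.91) = 1.6394
V₂ = 10.1 × 5.3691/1.6394 = 10.1 × 3.2751 = 33.0786 m/s

33.08 m/s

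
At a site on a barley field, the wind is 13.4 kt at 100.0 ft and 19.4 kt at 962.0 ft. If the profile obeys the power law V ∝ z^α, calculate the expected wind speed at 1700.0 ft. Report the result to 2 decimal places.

First find α: α = ln(V₂/V₁)/ln(z₂/z₁) = ln(19.4/13.4)/ln(962.0/100.0) = 0.37002/2.26384 = 0.1634
Extrapolate from 962.0 ft to 1700.0 ft: V₃ = 19.4 × (1700.0/962.0)^0.1634 = 19.4 × 1.0975 = 21.2921 kt

21.29 kt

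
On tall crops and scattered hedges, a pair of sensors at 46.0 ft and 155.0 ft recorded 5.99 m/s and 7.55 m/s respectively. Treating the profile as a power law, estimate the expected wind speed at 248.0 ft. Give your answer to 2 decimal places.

8.26 m/s

First find α: α = ln(V₂/V₁)/ln(z₂/z₁) = ln(7.55/5.99)/ln(155.0/46.0) = 0.23146/1.21478 = 0.1905
Extrapolate from 155.0 ft to 248.0 ft: V₃ = 7.55 × (248.0/155.0)^0.1905 = 7.55 × 1.0937 = 8.2573 m/s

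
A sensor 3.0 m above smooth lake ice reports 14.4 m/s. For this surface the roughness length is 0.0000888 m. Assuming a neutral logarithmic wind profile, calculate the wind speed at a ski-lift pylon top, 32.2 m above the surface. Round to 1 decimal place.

Log law: V(z) ∝ ln(z/z₀), so V₂/V₁ = ln(z₂/z₀) / ln(z₁/z₀).
ln(32.2/0.0000888) = 12.8011, ln(3.0/0.0000888) = 10.4277
V₂ = 14.4 × 12.8011/10.4277 = 14.4 × 1.2276 = 17.6774 m/s

17.7 m/s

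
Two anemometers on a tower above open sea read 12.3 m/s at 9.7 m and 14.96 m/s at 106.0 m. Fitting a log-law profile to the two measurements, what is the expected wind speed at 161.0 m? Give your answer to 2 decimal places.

15.42 m/s

Log law: V ∝ ln(z/z₀). From the pair, with r = V₁/V₂ = 0.82219,
ln z₀ = (ln z₁ − r·ln z₂)/(1 − r) = (2.2721 − 0.82219×4.6634)/0.17781 = -8.7855 → z₀ = 0.0001529 m
V₃ = V₁ · ln(z₃/z₀)/ln(z₁/z₀) = 12.3 × 13.8669/11.0576 = 15.4249 m/s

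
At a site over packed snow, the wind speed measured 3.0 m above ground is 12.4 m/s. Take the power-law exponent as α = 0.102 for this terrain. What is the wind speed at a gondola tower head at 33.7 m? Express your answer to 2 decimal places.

Power-law profile: V₂ = V₁ · (z₂/z₁)^α
V₂ = 12.4 × (33.7/3.0)^0.102 = 12.4 × (11.2333)^0.102
    = 12.4 × 1.2798 = 15.8699 m/s

15.87 m/s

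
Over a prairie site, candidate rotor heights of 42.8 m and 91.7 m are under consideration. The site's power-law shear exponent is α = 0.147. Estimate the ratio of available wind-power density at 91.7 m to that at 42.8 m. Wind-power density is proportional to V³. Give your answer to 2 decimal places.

Speed ratio: V_B/V_A = (z_B/z_A)^α = (91.7/42.8)^0.147 = (2.1425)^0.147 = 1.11853
Power-density ratio: P_B/P_A = (V_B/V_A)³ = (1.11853)³ = 1.39939

1.40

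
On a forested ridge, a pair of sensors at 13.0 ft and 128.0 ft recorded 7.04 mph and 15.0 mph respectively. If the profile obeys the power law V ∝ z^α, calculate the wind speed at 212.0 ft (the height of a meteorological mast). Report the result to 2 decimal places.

17.72 mph

First find α: α = ln(V₂/V₁)/ln(z₂/z₁) = ln(15.0/7.04)/ln(128.0/13.0) = 0.75644/2.28708 = 0.3307
Extrapolate from 128.0 ft to 212.0 ft: V₃ = 15.0 × (212.0/128.0)^0.3307 = 15.0 × 1.1816 = 17.7242 mph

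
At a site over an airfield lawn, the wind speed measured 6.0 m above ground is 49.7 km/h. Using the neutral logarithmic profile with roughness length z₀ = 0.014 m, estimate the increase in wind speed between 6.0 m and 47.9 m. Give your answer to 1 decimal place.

17.0 km/h

Log law: V₂ = V₁ · ln(z₂/z₀)/ln(z₁/z₀) = 49.7 × 8.1378/6.0605 = 66.7358 km/h
ΔV = 66.7358 − 49.7 = 17.0358 km/h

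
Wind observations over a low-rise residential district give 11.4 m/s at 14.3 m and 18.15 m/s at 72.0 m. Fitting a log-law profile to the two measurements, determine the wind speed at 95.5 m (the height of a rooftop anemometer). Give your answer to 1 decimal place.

19.3 m/s

Log law: V ∝ ln(z/z₀). From the pair, with r = V₁/V₂ = 0.62810,
ln z₀ = (ln z₁ − r·ln z₂)/(1 − r) = (2.6603 − 0.62810×4.2767)/0.37190 = -0.0697 → z₀ = 0.9327 m
V₃ = V₁ · ln(z₃/z₀)/ln(z₁/z₀) = 11.4 × 4.6288/2.7299 = 19.3295 m/s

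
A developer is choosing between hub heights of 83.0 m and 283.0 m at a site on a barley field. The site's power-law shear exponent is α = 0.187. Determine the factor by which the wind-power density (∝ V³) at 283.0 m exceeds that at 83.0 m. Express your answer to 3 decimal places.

1.990

Speed ratio: V_B/V_A = (z_B/z_A)^α = (283.0/83.0)^0.187 = (3.4096)^0.187 = 1.25781
Power-density ratio: P_B/P_A = (V_B/V_A)³ = (1.25781)³ = 1.98998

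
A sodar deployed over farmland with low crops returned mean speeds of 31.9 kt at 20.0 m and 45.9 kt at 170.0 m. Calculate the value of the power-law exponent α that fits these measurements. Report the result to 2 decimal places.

Power law: V₂/V₁ = (z₂/z₁)^α ⇒ α = ln(V₂/V₁) / ln(z₂/z₁)
α = ln(45.9/31.9) / ln(170.0/20.0) = ln(1.4389) / ln(8.5000)
  = 0.36386 / 2.14007 = 0.17002

α ≈ 0.17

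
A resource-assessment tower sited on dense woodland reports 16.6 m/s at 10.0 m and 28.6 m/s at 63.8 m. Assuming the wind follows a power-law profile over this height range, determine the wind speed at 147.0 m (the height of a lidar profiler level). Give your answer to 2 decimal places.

36.54 m/s

First find α: α = ln(V₂/V₁)/ln(z₂/z₁) = ln(28.6/16.6)/ln(63.8/10.0) = 0.54400/1.85317 = 0.2936
Extrapolate from 63.8 m to 147.0 m: V₃ = 28.6 × (147.0/63.8)^0.2936 = 28.6 × 1.2777 = 36.5408 m/s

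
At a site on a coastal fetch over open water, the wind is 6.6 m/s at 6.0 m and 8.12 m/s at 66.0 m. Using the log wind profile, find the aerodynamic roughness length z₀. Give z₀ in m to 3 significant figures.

Log law: V(z) ∝ ln(z/z₀). With r = V₁/V₂ = 6.6/8.12 = 0.81281,
r · ln(z₂/z₀) = ln(z₁/z₀) ⇒ ln z₀ = (ln z₁ − r·ln z₂)/(1 − r)
ln z₀ = (1.79176 − 0.81281×4.18965) / 0.18719 = -8.6202
z₀ = exp(-8.6202) = 0.0001804 m

z₀ ≈ 0.000180 m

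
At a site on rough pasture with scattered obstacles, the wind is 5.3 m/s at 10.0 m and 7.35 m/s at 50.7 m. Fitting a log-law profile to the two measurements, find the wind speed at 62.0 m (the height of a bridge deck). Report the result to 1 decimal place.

7.6 m/s

Log law: V ∝ ln(z/z₀). From the pair, with r = V₁/V₂ = 0.72109,
ln z₀ = (ln z₁ − r·ln z₂)/(1 − r) = (2.3026 − 0.72109×3.9259)/0.27891 = -1.8943 → z₀ = 0.1504 m
V₃ = V₁ · ln(z₃/z₀)/ln(z₁/z₀) = 5.3 × 6.0215/4.1969 = 7.6041 m/s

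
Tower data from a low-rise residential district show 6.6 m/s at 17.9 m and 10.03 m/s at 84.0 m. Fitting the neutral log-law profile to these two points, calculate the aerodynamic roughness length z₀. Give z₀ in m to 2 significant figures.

Log law: V(z) ∝ ln(z/z₀). With r = V₁/V₂ = 6.6/10.03 = 0.65803,
r · ln(z₂/z₀) = ln(z₁/z₀) ⇒ ln z₀ = (ln z₁ − r·ln z₂)/(1 − r)
ln z₀ = (2.88480 − 0.65803×4.43082) / 0.34197 = -0.0900
z₀ = exp(-0.0900) = 0.9139 m

z₀ ≈ 0.91 m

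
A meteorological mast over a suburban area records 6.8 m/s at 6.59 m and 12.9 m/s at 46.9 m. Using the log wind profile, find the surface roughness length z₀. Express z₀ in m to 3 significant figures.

Log law: V(z) ∝ ln(z/z₀). With r = V₁/V₂ = 6.8/12.9 = 0.52713,
r · ln(z₂/z₀) = ln(z₁/z₀) ⇒ ln z₀ = (ln z₁ − r·ln z₂)/(1 − r)
ln z₀ = (1.88555 − 0.52713×3.84802) / 0.47287 = -0.3021
z₀ = exp(-0.3021) = 0.7393 m

z₀ ≈ 0.739 m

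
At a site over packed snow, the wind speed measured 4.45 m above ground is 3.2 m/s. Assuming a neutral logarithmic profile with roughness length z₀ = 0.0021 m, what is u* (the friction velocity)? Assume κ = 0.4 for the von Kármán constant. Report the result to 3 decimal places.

u* ≈ 0.167 m/s

Log law: V(z) = (u*/κ) · ln(z/z₀) ⇒ u* = κ · V / ln(z/z₀)
u* = 0.4 × 3.2 / ln(4.45/0.0021) = 0.4 × 3.2 / 7.6587
   = 1.2800 / 7.6587 = 0.1671 m/s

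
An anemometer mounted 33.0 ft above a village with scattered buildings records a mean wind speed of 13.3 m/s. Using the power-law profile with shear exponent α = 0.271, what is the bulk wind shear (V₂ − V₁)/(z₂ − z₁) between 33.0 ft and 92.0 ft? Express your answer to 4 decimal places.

Power law: V₂ = V₁ · (z₂/z₁)^α = 13.3 × (2.7879)^0.271 = 17.5599 m/s
ΔV/Δz = (17.5599 − 13.3)/(92.0 − 33.0) = 4.2599/59.0000 = 0.07220 m/s/ft

0.0722 m/s/ft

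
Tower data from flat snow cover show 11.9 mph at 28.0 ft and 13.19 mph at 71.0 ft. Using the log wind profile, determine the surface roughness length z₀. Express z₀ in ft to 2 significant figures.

Log law: V(z) ∝ ln(z/z₀). With r = V₁/V₂ = 11.9/13.19 = 0.90220,
r · ln(z₂/z₀) = ln(z₁/z₀) ⇒ ln z₀ = (ln z₁ − r·ln z₂)/(1 − r)
ln z₀ = (3.33220 − 0.90220×4.26268) / 0.09780 = -5.2513
z₀ = exp(-5.2513) = 0.005241 ft

z₀ ≈ 0.0052 ft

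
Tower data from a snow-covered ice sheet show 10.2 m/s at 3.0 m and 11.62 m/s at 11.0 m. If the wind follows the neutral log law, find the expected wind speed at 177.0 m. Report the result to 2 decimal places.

14.66 m/s

Log law: V ∝ ln(z/z₀). From the pair, with r = V₁/V₂ = 0.87780,
ln z₀ = (ln z₁ − r·ln z₂)/(1 − r) = (1.0986 − 0.87780×2.3979)/0.12220 = -8.2343 → z₀ = 0.0002654 m
V₃ = V₁ · ln(z₃/z₀)/ln(z₁/z₀) = 10.2 × 13.4104/9.3329 = 14.6564 m/s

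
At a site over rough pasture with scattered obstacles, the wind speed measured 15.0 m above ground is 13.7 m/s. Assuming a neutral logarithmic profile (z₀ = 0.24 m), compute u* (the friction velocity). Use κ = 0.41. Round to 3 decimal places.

u* ≈ 1.358 m/s

Log law: V(z) = (u*/κ) · ln(z/z₀) ⇒ u* = κ · V / ln(z/z₀)
u* = 0.41 × 13.7 / ln(15.0/0.24) = 0.41 × 13.7 / 4.1352
   = 5.6170 / 4.1352 = 1.3583 m/s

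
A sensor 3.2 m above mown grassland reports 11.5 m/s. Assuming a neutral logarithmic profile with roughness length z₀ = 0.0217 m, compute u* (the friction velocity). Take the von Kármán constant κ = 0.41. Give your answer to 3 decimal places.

Log law: V(z) = (u*/κ) · ln(z/z₀) ⇒ u* = κ · V / ln(z/z₀)
u* = 0.41 × 11.5 / ln(3.2/0.0217) = 0.41 × 11.5 / 4.9936
   = 4.7150 / 4.9936 = 0.9442 m/s

u* ≈ 0.944 m/s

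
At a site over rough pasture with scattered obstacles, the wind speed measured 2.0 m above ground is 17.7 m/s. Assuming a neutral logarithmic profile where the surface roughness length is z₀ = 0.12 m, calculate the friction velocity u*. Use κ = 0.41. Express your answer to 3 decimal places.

Log law: V(z) = (u*/κ) · ln(z/z₀) ⇒ u* = κ · V / ln(z/z₀)
u* = 0.41 × 17.7 / ln(2.0/0.12) = 0.41 × 17.7 / 2.8134
   = 7.2570 / 2.8134 = 2.5794 m/s

u* ≈ 2.579 m/s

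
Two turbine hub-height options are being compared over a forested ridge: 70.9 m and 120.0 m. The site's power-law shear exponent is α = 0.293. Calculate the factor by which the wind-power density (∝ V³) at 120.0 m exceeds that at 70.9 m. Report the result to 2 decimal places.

Speed ratio: V_B/V_A = (z_B/z_A)^α = (120.0/70.9)^0.293 = (1.6925)^0.293 = 1.16670
Power-density ratio: P_B/P_A = (V_B/V_A)³ = (1.16670)³ = 1.58812

1.59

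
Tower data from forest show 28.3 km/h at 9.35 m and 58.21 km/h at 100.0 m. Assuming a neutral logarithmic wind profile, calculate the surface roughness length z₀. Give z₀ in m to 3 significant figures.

Log law: V(z) ∝ ln(z/z₀). With r = V₁/V₂ = 28.3/58.21 = 0.48617,
r · ln(z₂/z₀) = ln(z₁/z₀) ⇒ ln z₀ = (ln z₁ − r·ln z₂)/(1 − r)
ln z₀ = (2.23538 − 0.48617×4.60517) / 0.51383 = -0.0069
z₀ = exp(-0.0069) = 0.9932 m

z₀ ≈ 0.993 m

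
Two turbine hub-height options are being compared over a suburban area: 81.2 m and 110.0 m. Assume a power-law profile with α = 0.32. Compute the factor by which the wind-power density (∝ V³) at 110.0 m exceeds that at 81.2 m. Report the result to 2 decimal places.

1.34

Speed ratio: V_B/V_A = (z_B/z_A)^α = (110.0/81.2)^0.32 = (1.3547)^0.32 = 1.10202
Power-density ratio: P_B/P_A = (V_B/V_A)³ = (1.10202)³ = 1.33833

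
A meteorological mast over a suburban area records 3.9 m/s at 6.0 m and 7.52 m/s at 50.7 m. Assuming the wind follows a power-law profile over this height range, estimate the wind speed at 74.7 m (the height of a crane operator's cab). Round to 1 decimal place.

First find α: α = ln(V₂/V₁)/ln(z₂/z₁) = ln(7.52/3.9)/ln(50.7/6.0) = 0.65659/2.13417 = 0.3077
Extrapolate from 50.7 m to 74.7 m: V₃ = 7.52 × (74.7/50.7)^0.3077 = 7.52 × 1.1266 = 8.4723 m/s

8.5 m/s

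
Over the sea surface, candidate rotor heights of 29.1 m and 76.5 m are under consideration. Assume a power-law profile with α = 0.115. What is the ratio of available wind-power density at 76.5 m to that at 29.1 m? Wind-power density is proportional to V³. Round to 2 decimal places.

Speed ratio: V_B/V_A = (z_B/z_A)^α = (76.5/29.1)^0.115 = (2.6289)^0.115 = 1.11757
Power-density ratio: P_B/P_A = (V_B/V_A)³ = (1.11757)³ = 1.39579

1.40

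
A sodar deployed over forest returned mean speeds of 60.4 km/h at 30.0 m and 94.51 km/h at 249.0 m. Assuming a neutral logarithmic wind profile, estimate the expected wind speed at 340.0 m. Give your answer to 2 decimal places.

99.53 km/h

Log law: V ∝ ln(z/z₀). From the pair, with r = V₁/V₂ = 0.63909,
ln z₀ = (ln z₁ − r·ln z₂)/(1 − r) = (3.4012 − 0.63909×5.5175)/0.36091 = -0.3461 → z₀ = 0.7074 m
V₃ = V₁ · ln(z₃/z₀)/ln(z₁/z₀) = 60.4 × 6.1751/3.7473 = 99.5307 km/h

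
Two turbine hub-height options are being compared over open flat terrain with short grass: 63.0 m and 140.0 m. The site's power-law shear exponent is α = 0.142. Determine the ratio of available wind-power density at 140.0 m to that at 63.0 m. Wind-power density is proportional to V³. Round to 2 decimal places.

Speed ratio: V_B/V_A = (z_B/z_A)^α = (140.0/63.0)^0.142 = (2.2222)^0.142 = 1.12007
Power-density ratio: P_B/P_A = (V_B/V_A)³ = (1.12007)³ = 1.40518

1.41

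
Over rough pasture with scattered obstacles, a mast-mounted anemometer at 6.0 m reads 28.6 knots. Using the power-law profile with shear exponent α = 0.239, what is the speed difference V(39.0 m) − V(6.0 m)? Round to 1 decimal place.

Power law: V₂ = V₁ · (z₂/z₁)^α = 28.6 × (6.5000)^0.239 = 44.7355 knots
ΔV = 44.7355 − 28.6 = 16.1355 knots

16.1 knots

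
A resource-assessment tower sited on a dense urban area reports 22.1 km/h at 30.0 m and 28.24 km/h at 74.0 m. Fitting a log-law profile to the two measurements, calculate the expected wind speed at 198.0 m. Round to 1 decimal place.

Log law: V ∝ ln(z/z₀). From the pair, with r = V₁/V₂ = 0.78258,
ln z₀ = (ln z₁ − r·ln z₂)/(1 − r) = (3.4012 − 0.78258×4.3041)/0.21742 = 0.1515 → z₀ = 1.164 m
V₃ = V₁ · ln(z₃/z₀)/ln(z₁/z₀) = 22.1 × 5.1368/3.2497 = 34.9331 km/h

34.9 km/h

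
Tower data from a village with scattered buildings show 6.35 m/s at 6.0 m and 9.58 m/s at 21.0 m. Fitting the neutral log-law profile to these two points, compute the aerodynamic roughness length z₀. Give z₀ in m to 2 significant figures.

Log law: V(z) ∝ ln(z/z₀). With r = V₁/V₂ = 6.35/9.58 = 0.66284,
r · ln(z₂/z₀) = ln(z₁/z₀) ⇒ ln z₀ = (ln z₁ − r·ln z₂)/(1 − r)
ln z₀ = (1.79176 − 0.66284×3.04452) / 0.33716 = -0.6711
z₀ = exp(-0.6711) = 0.5111 m

z₀ ≈ 0.51 m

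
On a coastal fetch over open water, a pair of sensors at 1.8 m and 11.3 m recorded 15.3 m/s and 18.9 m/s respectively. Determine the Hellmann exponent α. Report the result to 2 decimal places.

Power law: V₂/V₁ = (z₂/z₁)^α ⇒ α = ln(V₂/V₁) / ln(z₂/z₁)
α = ln(18.9/15.3) / ln(11.3/1.8) = ln(1.2353) / ln(6.2778)
  = 0.21131 / 1.83702 = 0.11503

α ≈ 0.12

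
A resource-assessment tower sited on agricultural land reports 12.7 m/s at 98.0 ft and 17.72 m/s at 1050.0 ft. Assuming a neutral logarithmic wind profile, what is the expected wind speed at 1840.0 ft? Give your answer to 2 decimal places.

Log law: V ∝ ln(z/z₀). From the pair, with r = V₁/V₂ = 0.71670,
ln z₀ = (ln z₁ − r·ln z₂)/(1 − r) = (4.5850 − 0.71670×6.9565)/0.28330 = -1.4148 → z₀ = 0.2430 ft
V₃ = V₁ · ln(z₃/z₀)/ln(z₁/z₀) = 12.7 × 8.9324/5.9998 = 18.9074 m/s

18.91 m/s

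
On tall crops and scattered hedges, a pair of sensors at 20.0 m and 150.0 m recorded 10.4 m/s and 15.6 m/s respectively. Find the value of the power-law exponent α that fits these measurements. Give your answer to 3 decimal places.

Power law: V₂/V₁ = (z₂/z₁)^α ⇒ α = ln(V₂/V₁) / ln(z₂/z₁)
α = ln(15.6/10.4) / ln(150.0/20.0) = ln(1.5000) / ln(7.5000)
  = 0.40547 / 2.01490 = 0.20123

α ≈ 0.201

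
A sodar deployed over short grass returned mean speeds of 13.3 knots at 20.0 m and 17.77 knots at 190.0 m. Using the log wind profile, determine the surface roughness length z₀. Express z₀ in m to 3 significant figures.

z₀ ≈ 0.0247 m

Log law: V(z) ∝ ln(z/z₀). With r = V₁/V₂ = 13.3/17.77 = 0.74845,
r · ln(z₂/z₀) = ln(z₁/z₀) ⇒ ln z₀ = (ln z₁ − r·ln z₂)/(1 − r)
ln z₀ = (2.99573 − 0.74845×5.24702) / 0.25155 = -3.7027
z₀ = exp(-3.7027) = 0.02466 m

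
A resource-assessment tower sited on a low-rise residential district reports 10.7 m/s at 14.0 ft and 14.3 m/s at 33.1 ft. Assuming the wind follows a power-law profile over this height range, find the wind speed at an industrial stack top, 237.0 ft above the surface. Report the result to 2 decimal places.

First find α: α = ln(V₂/V₁)/ln(z₂/z₁) = ln(14.3/10.7)/ln(33.1/14.0) = 0.29002/0.86048 = 0.3370
Extrapolate from 33.1 ft to 237.0 ft: V₃ = 14.3 × (237.0/33.1)^0.3370 = 14.3 × 1.9415 = 27.7638 m/s

27.76 m/s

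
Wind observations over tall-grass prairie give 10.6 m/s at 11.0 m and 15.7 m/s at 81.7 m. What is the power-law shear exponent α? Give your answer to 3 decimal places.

Power law: V₂/V₁ = (z₂/z₁)^α ⇒ α = ln(V₂/V₁) / ln(z₂/z₁)
α = ln(15.7/10.6) / ln(81.7/11.0) = ln(1.4811) / ln(7.4273)
  = 0.39281 / 2.00516 = 0.19590

α ≈ 0.196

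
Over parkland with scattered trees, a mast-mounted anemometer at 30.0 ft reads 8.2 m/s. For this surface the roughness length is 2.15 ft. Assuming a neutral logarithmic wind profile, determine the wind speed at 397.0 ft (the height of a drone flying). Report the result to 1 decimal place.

Log law: V(z) ∝ ln(z/z₀), so V₂/V₁ = ln(z₂/z₀) / ln(z₁/z₀).
ln(397.0/2.15) = 5.2185, ln(30.0/2.15) = 2.6357
V₂ = 8.2 × 5.2185/2.6357 = 8.2 × 1.9799 = 16.2351 m/s

16.2 m/s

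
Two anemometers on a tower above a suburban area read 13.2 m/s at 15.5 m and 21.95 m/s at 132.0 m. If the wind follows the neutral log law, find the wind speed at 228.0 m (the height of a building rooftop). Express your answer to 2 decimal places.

24.18 m/s

Log law: V ∝ ln(z/z₀). From the pair, with r = V₁/V₂ = 0.60137,
ln z₀ = (ln z₁ − r·ln z₂)/(1 − r) = (2.7408 − 0.60137×4.8828)/0.39863 = -0.4905 → z₀ = 0.6123 m
V₃ = V₁ · ln(z₃/z₀)/ln(z₁/z₀) = 13.2 × 5.9198/3.2313 = 24.1827 m/s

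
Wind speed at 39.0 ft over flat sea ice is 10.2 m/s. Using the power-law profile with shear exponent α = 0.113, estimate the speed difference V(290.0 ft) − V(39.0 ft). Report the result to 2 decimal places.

2.60 m/s

Power law: V₂ = V₁ · (z₂/z₁)^α = 10.2 × (7.4359)^0.113 = 12.7956 m/s
ΔV = 12.7956 − 10.2 = 2.5956 m/s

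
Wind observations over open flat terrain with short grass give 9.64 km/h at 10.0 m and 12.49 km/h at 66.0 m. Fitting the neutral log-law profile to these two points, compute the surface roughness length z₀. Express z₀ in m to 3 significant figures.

Log law: V(z) ∝ ln(z/z₀). With r = V₁/V₂ = 9.64/12.49 = 0.77182,
r · ln(z₂/z₀) = ln(z₁/z₀) ⇒ ln z₀ = (ln z₁ − r·ln z₂)/(1 − r)
ln z₀ = (2.30259 − 0.77182×4.18965) / 0.22818 = -4.0803
z₀ = exp(-4.0803) = 0.01690 m

z₀ ≈ 0.0169 m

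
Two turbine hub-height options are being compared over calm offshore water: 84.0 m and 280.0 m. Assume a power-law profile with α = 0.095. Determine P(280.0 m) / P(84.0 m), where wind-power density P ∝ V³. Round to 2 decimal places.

1.41

Speed ratio: V_B/V_A = (z_B/z_A)^α = (280.0/84.0)^0.095 = (3.3333)^0.095 = 1.12118
Power-density ratio: P_B/P_A = (V_B/V_A)³ = (1.12118)³ = 1.40936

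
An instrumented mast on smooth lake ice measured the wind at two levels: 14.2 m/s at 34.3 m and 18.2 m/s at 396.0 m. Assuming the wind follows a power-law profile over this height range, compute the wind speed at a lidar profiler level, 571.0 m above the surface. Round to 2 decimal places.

First find α: α = ln(V₂/V₁)/ln(z₂/z₁) = ln(18.2/14.2)/ln(396.0/34.3) = 0.24818/2.44627 = 0.1015
Extrapolate from 396.0 m to 571.0 m: V₃ = 18.2 × (571.0/396.0)^0.1015 = 18.2 × 1.0378 = 18.8884 m/s

18.89 m/s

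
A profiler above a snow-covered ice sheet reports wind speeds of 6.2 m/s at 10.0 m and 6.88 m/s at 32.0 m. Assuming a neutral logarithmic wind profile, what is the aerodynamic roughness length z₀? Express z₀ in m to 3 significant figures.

z₀ ≈ 0.000248 m

Log law: V(z) ∝ ln(z/z₀). With r = V₁/V₂ = 6.2/6.88 = 0.90116,
r · ln(z₂/z₀) = ln(z₁/z₀) ⇒ ln z₀ = (ln z₁ − r·ln z₂)/(1 − r)
ln z₀ = (2.30259 − 0.90116×3.46574) / 0.09884 = -8.3026
z₀ = exp(-8.3026) = 0.0002479 m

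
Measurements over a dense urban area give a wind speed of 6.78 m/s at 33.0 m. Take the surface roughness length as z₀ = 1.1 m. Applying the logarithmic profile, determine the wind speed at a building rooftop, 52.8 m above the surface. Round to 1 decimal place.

7.7 m/s

Log law: V(z) ∝ ln(z/z₀), so V₂/V₁ = ln(z₂/z₀) / ln(z₁/z₀).
ln(52.8/1.1) = 3.8712, ln(33.0/1.1) = 3.4012
V₂ = 6.78 × 3.8712/3.4012 = 6.78 × 1.1382 = 7.7169 m/s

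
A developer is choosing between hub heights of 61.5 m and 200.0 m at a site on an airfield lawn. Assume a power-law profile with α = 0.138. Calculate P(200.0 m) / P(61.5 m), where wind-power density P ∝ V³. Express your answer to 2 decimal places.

Speed ratio: V_B/V_A = (z_B/z_A)^α = (200.0/61.5)^0.138 = (3.2520)^0.138 = 1.17673
Power-density ratio: P_B/P_A = (V_B/V_A)³ = (1.17673)³ = 1.62942

1.63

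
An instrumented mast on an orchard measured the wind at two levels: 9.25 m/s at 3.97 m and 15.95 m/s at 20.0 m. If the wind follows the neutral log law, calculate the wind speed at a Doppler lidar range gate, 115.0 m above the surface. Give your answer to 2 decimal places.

23.20 m/s

Log law: V ∝ ln(z/z₀). From the pair, with r = V₁/V₂ = 0.57994,
ln z₀ = (ln z₁ − r·ln z₂)/(1 − r) = (1.3788 − 0.57994×2.9957)/0.42006 = -0.8536 → z₀ = 0.4259 m
V₃ = V₁ · ln(z₃/z₀)/ln(z₁/z₀) = 9.25 × 5.5985/2.2324 = 23.1979 m/s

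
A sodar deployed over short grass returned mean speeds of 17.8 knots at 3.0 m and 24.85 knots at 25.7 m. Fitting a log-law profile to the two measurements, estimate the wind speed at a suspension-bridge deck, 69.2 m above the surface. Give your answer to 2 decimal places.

28.10 knots

Log law: V ∝ ln(z/z₀). From the pair, with r = V₁/V₂ = 0.71630,
ln z₀ = (ln z₁ − r·ln z₂)/(1 − r) = (1.0986 − 0.71630×3.2465)/0.28370 = -4.3244 → z₀ = 0.01324 m
V₃ = V₁ · ln(z₃/z₀)/ln(z₁/z₀) = 17.8 × 8.5614/5.4230 = 28.1012 knots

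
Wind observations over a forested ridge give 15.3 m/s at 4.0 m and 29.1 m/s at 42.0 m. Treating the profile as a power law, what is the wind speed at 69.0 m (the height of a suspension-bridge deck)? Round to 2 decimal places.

First find α: α = ln(V₂/V₁)/ln(z₂/z₁) = ln(29.1/15.3)/ln(42.0/4.0) = 0.64289/2.35138 = 0.2734
Extrapolate from 42.0 m to 69.0 m: V₃ = 29.1 × (69.0/42.0)^0.2734 = 29.1 × 1.1454 = 33.3303 m/s

33.33 m/s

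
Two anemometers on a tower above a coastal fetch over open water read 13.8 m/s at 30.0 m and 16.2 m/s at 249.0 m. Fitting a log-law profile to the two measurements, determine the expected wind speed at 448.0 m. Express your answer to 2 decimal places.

Log law: V ∝ ln(z/z₀). From the pair, with r = V₁/V₂ = 0.85185,
ln z₀ = (ln z₁ − r·ln z₂)/(1 − r) = (3.4012 − 0.85185×5.5175)/0.14815 = -8.7673 → z₀ = 0.0001557 m
V₃ = V₁ · ln(z₃/z₀)/ln(z₁/z₀) = 13.8 × 14.8721/12.1685 = 16.8661 m/s

16.87 m/s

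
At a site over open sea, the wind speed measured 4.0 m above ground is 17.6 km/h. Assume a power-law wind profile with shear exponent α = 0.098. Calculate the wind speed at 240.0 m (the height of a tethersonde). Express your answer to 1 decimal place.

Power-law profile: V₂ = V₁ · (z₂/z₁)^α
V₂ = 17.6 × (240.0/4.0)^0.098 = 17.6 × (60.0000)^0.098
    = 17.6 × 1.4937 = 26.2888 km/h

26.3 km/h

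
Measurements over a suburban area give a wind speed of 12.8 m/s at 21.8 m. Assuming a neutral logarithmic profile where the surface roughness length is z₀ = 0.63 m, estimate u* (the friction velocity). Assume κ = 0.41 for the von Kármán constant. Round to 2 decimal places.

u* ≈ 1.48 m/s

Log law: V(z) = (u*/κ) · ln(z/z₀) ⇒ u* = κ · V / ln(z/z₀)
u* = 0.41 × 12.8 / ln(21.8/0.63) = 0.41 × 12.8 / 3.5439
   = 5.2480 / 3.5439 = 1.4808 m/s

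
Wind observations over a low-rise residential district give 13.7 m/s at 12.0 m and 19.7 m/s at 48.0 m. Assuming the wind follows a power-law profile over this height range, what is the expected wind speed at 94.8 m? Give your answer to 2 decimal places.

First find α: α = ln(V₂/V₁)/ln(z₂/z₁) = ln(19.7/13.7)/ln(48.0/12.0) = 0.36322/1.38629 = 0.2620
Extrapolate from 48.0 m to 94.8 m: V₃ = 19.7 × (94.8/48.0)^0.2620 = 19.7 × 1.1952 = 23.5455 m/s

23.55 m/s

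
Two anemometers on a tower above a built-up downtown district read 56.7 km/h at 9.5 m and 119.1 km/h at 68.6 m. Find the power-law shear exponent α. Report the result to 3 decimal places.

α ≈ 0.375

Power law: V₂/V₁ = (z₂/z₁)^α ⇒ α = ln(V₂/V₁) / ln(z₂/z₁)
α = ln(119.1/56.7) / ln(68.6/9.5) = ln(2.1005) / ln(7.2211)
  = 0.74219 / 1.97700 = 0.37541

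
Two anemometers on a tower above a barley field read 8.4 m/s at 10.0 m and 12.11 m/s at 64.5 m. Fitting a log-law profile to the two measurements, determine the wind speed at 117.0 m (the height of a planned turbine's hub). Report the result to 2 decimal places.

Log law: V ∝ ln(z/z₀). From the pair, with r = V₁/V₂ = 0.69364,
ln z₀ = (ln z₁ − r·ln z₂)/(1 − r) = (2.3026 − 0.69364×4.1667)/0.30636 = -1.9180 → z₀ = 0.1469 m
V₃ = V₁ · ln(z₃/z₀)/ln(z₁/z₀) = 8.4 × 6.6801/4.2206 = 13.2952 m/s

13.30 m/s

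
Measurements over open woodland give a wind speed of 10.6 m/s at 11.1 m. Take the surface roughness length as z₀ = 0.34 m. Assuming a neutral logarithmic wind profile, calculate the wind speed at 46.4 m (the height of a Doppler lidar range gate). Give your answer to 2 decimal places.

Log law: V(z) ∝ ln(z/z₀), so V₂/V₁ = ln(z₂/z₀) / ln(z₁/z₀).
ln(46.4/0.34) = 4.9161, ln(11.1/0.34) = 3.4858
V₂ = 10.6 × 4.9161/3.4858 = 10.6 × 1.4103 = 14.9496 m/s

14.95 m/s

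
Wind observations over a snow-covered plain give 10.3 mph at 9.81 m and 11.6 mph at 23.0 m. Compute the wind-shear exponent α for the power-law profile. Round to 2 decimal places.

α ≈ 0.14

Power law: V₂/V₁ = (z₂/z₁)^α ⇒ α = ln(V₂/V₁) / ln(z₂/z₁)
α = ln(11.6/10.3) / ln(23.0/9.81) = ln(1.1262) / ln(2.3445)
  = 0.11886 / 0.85209 = 0.13949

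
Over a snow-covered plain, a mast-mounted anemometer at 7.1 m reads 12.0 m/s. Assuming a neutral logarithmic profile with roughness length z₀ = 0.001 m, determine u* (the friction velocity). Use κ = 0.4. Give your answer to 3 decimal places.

Log law: V(z) = (u*/κ) · ln(z/z₀) ⇒ u* = κ · V / ln(z/z₀)
u* = 0.4 × 12.0 / ln(7.1/0.001) = 0.4 × 12.0 / 8.8679
   = 4.8000 / 8.8679 = 0.5413 m/s

u* ≈ 0.541 m/s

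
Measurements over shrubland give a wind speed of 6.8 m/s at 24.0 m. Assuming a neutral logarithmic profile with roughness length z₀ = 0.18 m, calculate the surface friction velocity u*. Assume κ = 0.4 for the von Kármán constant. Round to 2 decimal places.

Log law: V(z) = (u*/κ) · ln(z/z₀) ⇒ u* = κ · V / ln(z/z₀)
u* = 0.4 × 6.8 / ln(24.0/0.18) = 0.4 × 6.8 / 4.8929
   = 2.7200 / 4.8929 = 0.5559 m/s

u* ≈ 0.56 m/s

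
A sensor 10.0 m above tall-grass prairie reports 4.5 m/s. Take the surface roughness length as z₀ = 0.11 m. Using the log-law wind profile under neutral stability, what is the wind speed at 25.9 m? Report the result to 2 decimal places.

5.45 m/s

Log law: V(z) ∝ ln(z/z₀), so V₂/V₁ = ln(z₂/z₀) / ln(z₁/z₀).
ln(25.9/0.11) = 5.4615, ln(10.0/0.11) = 4.5099
V₂ = 4.5 × 5.4615/4.5099 = 4.5 × 1.2110 = 5.4496 m/s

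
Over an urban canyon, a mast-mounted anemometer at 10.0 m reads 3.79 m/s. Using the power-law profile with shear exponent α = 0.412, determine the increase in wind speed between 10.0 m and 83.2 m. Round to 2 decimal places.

Power law: V₂ = V₁ · (z₂/z₁)^α = 3.79 × (8.3200)^0.412 = 9.0726 m/s
ΔV = 9.0726 − 3.79 = 5.2826 m/s

5.28 m/s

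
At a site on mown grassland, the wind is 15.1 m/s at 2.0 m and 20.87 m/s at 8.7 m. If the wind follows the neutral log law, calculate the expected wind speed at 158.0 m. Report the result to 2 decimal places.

Log law: V ∝ ln(z/z₀). From the pair, with r = V₁/V₂ = 0.72353,
ln z₀ = (ln z₁ − r·ln z₂)/(1 − r) = (0.6931 − 0.72353×2.1633)/0.27647 = -3.1543 → z₀ = 0.04267 m
V₃ = V₁ · ln(z₃/z₀)/ln(z₁/z₀) = 15.1 × 8.2169/3.8474 = 32.2488 m/s

32.25 m/s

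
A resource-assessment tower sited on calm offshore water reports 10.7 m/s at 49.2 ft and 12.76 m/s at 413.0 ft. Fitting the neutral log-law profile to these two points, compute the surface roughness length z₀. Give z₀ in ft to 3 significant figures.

Log law: V(z) ∝ ln(z/z₀). With r = V₁/V₂ = 10.7/12.76 = 0.83856,
r · ln(z₂/z₀) = ln(z₁/z₀) ⇒ ln z₀ = (ln z₁ − r·ln z₂)/(1 − r)
ln z₀ = (3.89589 − 0.83856×6.02345) / 0.16144 = -7.1550
z₀ = exp(-7.1550) = 0.0007810 ft

z₀ ≈ 0.000781 ft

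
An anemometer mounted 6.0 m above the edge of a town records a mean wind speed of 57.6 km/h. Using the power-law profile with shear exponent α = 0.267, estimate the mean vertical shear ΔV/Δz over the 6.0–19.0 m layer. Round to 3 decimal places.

1.597 km/h/m

Power law: V₂ = V₁ · (z₂/z₁)^α = 57.6 × (3.1667)^0.267 = 78.3580 km/h
ΔV/Δz = (78.3580 − 57.6)/(19.0 − 6.0) = 20.7580/13.0000 = 1.59677 km/h/m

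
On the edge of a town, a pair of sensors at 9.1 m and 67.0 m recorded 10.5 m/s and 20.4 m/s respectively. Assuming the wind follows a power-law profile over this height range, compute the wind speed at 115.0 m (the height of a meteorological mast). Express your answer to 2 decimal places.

First find α: α = ln(V₂/V₁)/ln(z₂/z₁) = ln(20.4/10.5)/ln(67.0/9.1) = 0.66416/1.99642 = 0.3327
Extrapolate from 67.0 m to 115.0 m: V₃ = 20.4 × (115.0/67.0)^0.3327 = 20.4 × 1.1969 = 24.4165 m/s

24.42 m/s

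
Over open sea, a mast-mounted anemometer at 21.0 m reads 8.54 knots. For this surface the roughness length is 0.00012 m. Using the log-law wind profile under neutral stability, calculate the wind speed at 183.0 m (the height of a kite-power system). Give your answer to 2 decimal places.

10.07 knots

Log law: V(z) ∝ ln(z/z₀), so V₂/V₁ = ln(z₂/z₀) / ln(z₁/z₀).
ln(183.0/0.00012) = 14.2375, ln(21.0/0.00012) = 12.0725
V₂ = 8.54 × 14.2375/12.0725 = 8.54 × 1.1793 = 10.0715 knots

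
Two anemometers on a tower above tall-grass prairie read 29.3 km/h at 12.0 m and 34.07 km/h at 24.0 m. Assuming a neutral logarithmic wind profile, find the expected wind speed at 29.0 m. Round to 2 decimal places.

Log law: V ∝ ln(z/z₀). From the pair, with r = V₁/V₂ = 0.85999,
ln z₀ = (ln z₁ − r·ln z₂)/(1 − r) = (2.4849 − 0.85999×3.1781)/0.14001 = -1.7728 → z₀ = 0.1699 m
V₃ = V₁ · ln(z₃/z₀)/ln(z₁/z₀) = 29.3 × 5.1401/4.2577 = 35.3723 km/h

35.37 km/h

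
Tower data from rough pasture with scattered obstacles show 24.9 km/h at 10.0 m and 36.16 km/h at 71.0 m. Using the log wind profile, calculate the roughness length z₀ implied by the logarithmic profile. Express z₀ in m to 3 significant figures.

Log law: V(z) ∝ ln(z/z₀). With r = V₁/V₂ = 24.9/36.16 = 0.68861,
r · ln(z₂/z₀) = ln(z₁/z₀) ⇒ ln z₀ = (ln z₁ − r·ln z₂)/(1 − r)
ln z₀ = (2.30259 − 0.68861×4.26268) / 0.31139 = -2.0319
z₀ = exp(-2.0319) = 0.1311 m

z₀ ≈ 0.131 m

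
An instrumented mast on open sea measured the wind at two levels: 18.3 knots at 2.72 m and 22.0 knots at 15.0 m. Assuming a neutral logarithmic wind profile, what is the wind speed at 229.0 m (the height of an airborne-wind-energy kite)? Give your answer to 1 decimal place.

Log law: V ∝ ln(z/z₀). From the pair, with r = V₁/V₂ = 0.83182,
ln z₀ = (ln z₁ − r·ln z₂)/(1 − r) = (1.0006 − 0.83182×2.7081)/0.16818 = -7.4442 → z₀ = 0.0005848 m
V₃ = V₁ · ln(z₃/z₀)/ln(z₁/z₀) = 18.3 × 12.8779/8.4448 = 27.9066 knots

27.9 knots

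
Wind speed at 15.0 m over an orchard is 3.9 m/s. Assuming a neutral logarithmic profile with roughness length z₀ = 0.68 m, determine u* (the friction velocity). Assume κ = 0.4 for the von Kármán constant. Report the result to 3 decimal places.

Log law: V(z) = (u*/κ) · ln(z/z₀) ⇒ u* = κ · V / ln(z/z₀)
u* = 0.4 × 3.9 / ln(15.0/0.68) = 0.4 × 3.9 / 3.0937
   = 1.5600 / 3.0937 = 0.5042 m/s

u* ≈ 0.504 m/s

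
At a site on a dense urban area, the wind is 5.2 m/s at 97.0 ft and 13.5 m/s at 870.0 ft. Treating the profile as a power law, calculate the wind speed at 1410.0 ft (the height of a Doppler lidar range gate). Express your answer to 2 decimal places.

16.65 m/s

First find α: α = ln(V₂/V₁)/ln(z₂/z₁) = ln(13.5/5.2)/ln(870.0/97.0) = 0.95403/2.19378 = 0.4349
Extrapolate from 870.0 ft to 1410.0 ft: V₃ = 13.5 × (1410.0/870.0)^0.4349 = 13.5 × 1.2337 = 16.6544 m/s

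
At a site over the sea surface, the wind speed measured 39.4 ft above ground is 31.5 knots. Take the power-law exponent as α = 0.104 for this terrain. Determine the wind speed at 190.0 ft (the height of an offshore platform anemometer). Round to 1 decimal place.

37.1 knots

Power-law profile: V₂ = V₁ · (z₂/z₁)^α
V₂ = 31.5 × (190.0/39.4)^0.104 = 31.5 × (4.8223)^0.104
    = 31.5 × 1.1778 = 37.0996 knots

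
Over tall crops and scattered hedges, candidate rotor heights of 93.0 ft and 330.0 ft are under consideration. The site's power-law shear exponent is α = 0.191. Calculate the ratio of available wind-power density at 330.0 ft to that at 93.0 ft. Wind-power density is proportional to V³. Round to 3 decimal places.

2.066

Speed ratio: V_B/V_A = (z_B/z_A)^α = (330.0/93.0)^0.191 = (3.5484)^0.191 = 1.27367
Power-density ratio: P_B/P_A = (V_B/V_A)³ = (1.27367)³ = 2.06618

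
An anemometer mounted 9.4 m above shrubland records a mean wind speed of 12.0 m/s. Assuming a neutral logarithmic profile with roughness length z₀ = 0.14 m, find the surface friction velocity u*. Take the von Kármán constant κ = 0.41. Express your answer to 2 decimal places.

u* ≈ 1.17 m/s

Log law: V(z) = (u*/κ) · ln(z/z₀) ⇒ u* = κ · V / ln(z/z₀)
u* = 0.41 × 12.0 / ln(9.4/0.14) = 0.41 × 12.0 / 4.2068
   = 4.9200 / 4.2068 = 1.1695 m/s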